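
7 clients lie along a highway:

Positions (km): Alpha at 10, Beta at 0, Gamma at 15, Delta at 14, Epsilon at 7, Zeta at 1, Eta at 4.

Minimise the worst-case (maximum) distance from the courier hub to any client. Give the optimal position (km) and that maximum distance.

location 7.5, max distance 7.5

The 1-center on a line is the midpoint of the two extreme points: leftmost at 0, rightmost at 15.
Optimal location = (0 + 15)/2 = 7.5; maximum distance = (15 − 0)/2 = 7.5.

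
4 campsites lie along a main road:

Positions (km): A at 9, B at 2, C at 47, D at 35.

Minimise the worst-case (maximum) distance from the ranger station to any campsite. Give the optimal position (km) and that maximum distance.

location 24.5, max distance 22.5

The 1-center on a line is the midpoint of the two extreme points: leftmost at 2, rightmost at 47.
Optimal location = (2 + 47)/2 = 24.5; maximum distance = (47 − 2)/2 = 22.5.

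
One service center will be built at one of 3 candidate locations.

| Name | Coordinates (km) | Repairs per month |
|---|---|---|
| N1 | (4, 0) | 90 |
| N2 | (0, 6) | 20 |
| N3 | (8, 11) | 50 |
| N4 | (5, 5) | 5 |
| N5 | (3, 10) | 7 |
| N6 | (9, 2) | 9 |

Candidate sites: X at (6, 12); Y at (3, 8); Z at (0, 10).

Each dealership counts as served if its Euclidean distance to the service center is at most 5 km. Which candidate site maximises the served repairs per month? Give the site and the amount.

Coverage radius r = 5 km; a point is covered iff (Δx)²+(Δy)² ≤ 5² = 25.
  X (6, 12): covers {N3, N5} → 57
  Y (3, 8): covers {N2, N4, N5} → 32
  Z (0, 10): covers {N2, N5} → 27
Maximum coverage at X: 57 repairs per month.

X, covering 57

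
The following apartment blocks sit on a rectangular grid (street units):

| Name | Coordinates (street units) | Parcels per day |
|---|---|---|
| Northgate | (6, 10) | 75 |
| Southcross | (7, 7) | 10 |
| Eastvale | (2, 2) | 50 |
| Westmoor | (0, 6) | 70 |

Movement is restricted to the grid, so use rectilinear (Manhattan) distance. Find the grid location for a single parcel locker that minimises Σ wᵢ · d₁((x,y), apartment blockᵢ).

Manhattan distance separates: Σwᵢ(|x−xᵢ|+|y−yᵢ|) = Σwᵢ|x−xᵢ| + Σwᵢ|y−yᵢ|, so x and y are optimised independently as 1-D weighted medians.
Total weight W = 205; half = 102.5.
x-coordinate, sorted with cumulative weight:
  x=0 (Westmoor, w=70) cum 70
  x=2 (Eastvale, w=50) cum 120  ← median
  x=6 (Northgate, w=75) cum 195
  x=7 (Southcross, w=10) cum 205
⇒ x* = 2
y-coordinate, sorted with cumulative weight:
  y=2 (Eastvale, w=50) cum 50
  y=6 (Westmoor, w=70) cum 120  ← median
  y=7 (Southcross, w=10) cum 130
  y=10 (Northgate, w=75) cum 205
⇒ y* = 6

(2, 6)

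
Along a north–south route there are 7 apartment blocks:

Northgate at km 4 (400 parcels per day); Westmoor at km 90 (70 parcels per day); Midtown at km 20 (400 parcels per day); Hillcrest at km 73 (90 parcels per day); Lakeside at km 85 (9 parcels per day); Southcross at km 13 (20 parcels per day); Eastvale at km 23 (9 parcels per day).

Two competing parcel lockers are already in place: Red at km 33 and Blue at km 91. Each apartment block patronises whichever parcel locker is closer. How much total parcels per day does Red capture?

The indifferent point is the midpoint (33+91)/2 = 62; apartment blocks left of it (closer to Red at 33) go to Red, those right go to Blue.
  Northgate at 4 (w=400) → Red
  Southcross at 13 (w=20) → Red
  Midtown at 20 (w=400) → Red
  Eastvale at 23 (w=9) → Red
  Hillcrest at 73 (w=90) → Blue
  Lakeside at 85 (w=9) → Blue
  Westmoor at 90 (w=70) → Blue
Red captures 829; Blue captures 169.

829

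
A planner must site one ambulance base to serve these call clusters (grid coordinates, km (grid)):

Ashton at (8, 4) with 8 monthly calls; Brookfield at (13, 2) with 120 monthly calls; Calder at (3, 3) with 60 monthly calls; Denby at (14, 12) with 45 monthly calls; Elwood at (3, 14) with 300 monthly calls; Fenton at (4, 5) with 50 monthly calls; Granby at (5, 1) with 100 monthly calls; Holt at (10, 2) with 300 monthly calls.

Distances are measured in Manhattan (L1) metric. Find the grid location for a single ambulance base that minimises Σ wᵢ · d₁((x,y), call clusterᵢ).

(5, 2)

Manhattan distance separates: Σwᵢ(|x−xᵢ|+|y−yᵢ|) = Σwᵢ|x−xᵢ| + Σwᵢ|y−yᵢ|, so x and y are optimised independently as 1-D weighted medians.
Total weight W = 983; half = 491.5.
x-coordinate, sorted with cumulative weight:
  x=3 (Calder, w=60) cum 60
  x=3 (Elwood, w=300) cum 360
  x=4 (Fenton, w=50) cum 410
  x=5 (Granby, w=100) cum 510  ← median
  x=8 (Ashton, w=8) cum 518
  x=10 (Holt, w=300) cum 818
  x=13 (Brookfield, w=120) cum 938
  x=14 (Denby, w=45) cum 983
⇒ x* = 5
y-coordinate, sorted with cumulative weight:
  y=1 (Granby, w=100) cum 100
  y=2 (Brookfield, w=120) cum 220
  y=2 (Holt, w=300) cum 520  ← median
  y=3 (Calder, w=60) cum 580
  y=4 (Ashton, w=8) cum 588
  y=5 (Fenton, w=50) cum 638
  y=12 (Denby, w=45) cum 683
  y=14 (Elwood, w=300) cum 983
⇒ y* = 2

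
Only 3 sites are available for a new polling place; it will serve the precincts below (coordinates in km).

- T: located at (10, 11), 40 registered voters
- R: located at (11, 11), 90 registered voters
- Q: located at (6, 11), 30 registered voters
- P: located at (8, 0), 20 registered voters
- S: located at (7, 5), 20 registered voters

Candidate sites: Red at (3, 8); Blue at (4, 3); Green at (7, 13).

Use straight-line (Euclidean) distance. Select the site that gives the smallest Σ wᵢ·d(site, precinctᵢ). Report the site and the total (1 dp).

Green, total 1034.6 km

Total weighted distance at each candidate:
  Red (3, 8): total = 1489.6
  Blue (4, 3): total = 1776.2
  Green (7, 13): total = 1034.6
Minimum is at Green with total 1034.6 km.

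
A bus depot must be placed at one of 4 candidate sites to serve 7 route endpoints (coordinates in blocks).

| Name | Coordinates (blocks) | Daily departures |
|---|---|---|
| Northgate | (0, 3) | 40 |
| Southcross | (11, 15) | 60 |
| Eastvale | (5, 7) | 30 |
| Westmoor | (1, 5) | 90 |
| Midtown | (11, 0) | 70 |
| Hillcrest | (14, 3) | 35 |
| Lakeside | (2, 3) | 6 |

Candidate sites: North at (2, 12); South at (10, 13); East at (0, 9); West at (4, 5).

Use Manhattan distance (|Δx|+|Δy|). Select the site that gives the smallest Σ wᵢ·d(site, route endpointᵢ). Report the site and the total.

West, total 2904 blocks

Total weighted distance at each candidate:
  North (2, 12): total = 4379
  South (10, 13): total = 4418
  East (0, 9): total = 4068
  West (4, 5): total = 2904
Minimum is at West with total 2904 blocks.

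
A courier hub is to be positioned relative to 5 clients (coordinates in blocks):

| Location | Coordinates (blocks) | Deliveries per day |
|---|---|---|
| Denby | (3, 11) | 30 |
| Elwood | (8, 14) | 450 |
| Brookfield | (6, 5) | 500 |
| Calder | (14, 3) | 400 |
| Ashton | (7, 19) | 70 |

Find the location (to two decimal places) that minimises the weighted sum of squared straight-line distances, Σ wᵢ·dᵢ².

The minimiser of Σwᵢ‖p−pᵢ‖² is the weighted centroid p* = (Σwᵢpᵢ)/(Σwᵢ).
Σwᵢ = 1450.
Σwᵢxᵢ = 30·3 + 450·8 + 500·6 + 400·14 + 70·7 = 12780.
Σwᵢyᵢ = 30·11 + 450·14 + 500·5 + 400·3 + 70·19 = 11660.
x* = 12780/1450 = 8.81, y* = 11660/1450 = 8.04.

(8.81, 8.04)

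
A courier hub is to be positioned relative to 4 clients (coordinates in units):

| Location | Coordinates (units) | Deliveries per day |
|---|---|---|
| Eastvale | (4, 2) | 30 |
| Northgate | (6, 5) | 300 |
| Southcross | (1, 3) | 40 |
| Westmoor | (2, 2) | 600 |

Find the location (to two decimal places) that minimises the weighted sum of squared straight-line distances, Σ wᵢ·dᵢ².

(3.26, 2.97)

The minimiser of Σwᵢ‖p−pᵢ‖² is the weighted centroid p* = (Σwᵢpᵢ)/(Σwᵢ).
Σwᵢ = 970.
Σwᵢxᵢ = 30·4 + 300·6 + 40·1 + 600·2 = 3160.
Σwᵢyᵢ = 30·2 + 300·5 + 40·3 + 600·2 = 2880.
x* = 3160/970 = 3.26, y* = 2880/970 = 2.97.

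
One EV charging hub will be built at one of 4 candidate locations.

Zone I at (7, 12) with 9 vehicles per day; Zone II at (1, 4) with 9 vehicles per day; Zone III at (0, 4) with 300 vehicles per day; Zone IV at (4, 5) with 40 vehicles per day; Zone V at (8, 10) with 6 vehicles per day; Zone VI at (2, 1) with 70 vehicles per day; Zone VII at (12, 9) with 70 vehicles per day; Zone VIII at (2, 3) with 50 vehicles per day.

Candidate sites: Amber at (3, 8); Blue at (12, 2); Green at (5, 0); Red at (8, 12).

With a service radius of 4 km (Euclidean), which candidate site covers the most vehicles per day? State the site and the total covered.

Coverage radius r = 4 km; a point is covered iff (Δx)²+(Δy)² ≤ 4² = 16.
  Amber (3, 8): covers {Zone IV} → 40
  Blue (12, 2): covers {none} → 0
  Green (5, 0): covers {Zone VI} → 70
  Red (8, 12): covers {Zone I, Zone V} → 15
Maximum coverage at Green: 70 vehicles per day.

Green, covering 70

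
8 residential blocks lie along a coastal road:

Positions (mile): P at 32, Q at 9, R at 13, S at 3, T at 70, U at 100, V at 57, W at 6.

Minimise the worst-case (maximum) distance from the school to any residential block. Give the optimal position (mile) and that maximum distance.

location 51.5, max distance 48.5

The 1-center on a line is the midpoint of the two extreme points: leftmost at 3, rightmost at 100.
Optimal location = (3 + 100)/2 = 51.5; maximum distance = (100 − 3)/2 = 48.5.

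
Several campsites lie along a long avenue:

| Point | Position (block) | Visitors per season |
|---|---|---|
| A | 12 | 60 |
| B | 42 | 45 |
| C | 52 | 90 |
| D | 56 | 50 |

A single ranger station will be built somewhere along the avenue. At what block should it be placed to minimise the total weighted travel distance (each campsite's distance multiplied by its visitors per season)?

x = 52

For a sum of weighted absolute distances on a line, the optimum is the weighted median (not the mean). Total weight W = 245; half-weight = 122.5.
Sort by position and accumulate weight:
  block 12 (A, w=60) → cum 60
  block 42 (B, w=45) → cum 105
  block 52 (C, w=90) → cum 195  ≥ 122.5 → median here
  block 56 (D, w=50) → cum 245
Optimal location: block 52.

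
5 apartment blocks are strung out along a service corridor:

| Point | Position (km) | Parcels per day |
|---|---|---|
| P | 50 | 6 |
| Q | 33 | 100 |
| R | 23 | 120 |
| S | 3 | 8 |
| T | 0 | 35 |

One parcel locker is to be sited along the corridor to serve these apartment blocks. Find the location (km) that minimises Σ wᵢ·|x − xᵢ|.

For a sum of weighted absolute distances on a line, the optimum is the weighted median (not the mean). Total weight W = 269; half-weight = 134.5.
Sort by position and accumulate weight:
  km 0 (T, w=35) → cum 35
  km 3 (S, w=8) → cum 43
  km 23 (R, w=120) → cum 163  ≥ 134.5 → median here
  km 33 (Q, w=100) → cum 263
  km 50 (P, w=6) → cum 269
Optimal location: km 23.

x = 23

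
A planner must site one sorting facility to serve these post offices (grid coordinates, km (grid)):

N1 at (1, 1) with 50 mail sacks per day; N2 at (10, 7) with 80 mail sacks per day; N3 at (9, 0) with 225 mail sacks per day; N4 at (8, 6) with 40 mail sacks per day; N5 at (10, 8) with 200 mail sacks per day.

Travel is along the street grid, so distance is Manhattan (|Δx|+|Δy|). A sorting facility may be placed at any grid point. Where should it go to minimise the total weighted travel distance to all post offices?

(9, 6)

Manhattan distance separates: Σwᵢ(|x−xᵢ|+|y−yᵢ|) = Σwᵢ|x−xᵢ| + Σwᵢ|y−yᵢ|, so x and y are optimised independently as 1-D weighted medians.
Total weight W = 595; half = 297.5.
x-coordinate, sorted with cumulative weight:
  x=1 (N1, w=50) cum 50
  x=8 (N4, w=40) cum 90
  x=9 (N3, w=225) cum 315  ← median
  x=10 (N2, w=80) cum 395
  x=10 (N5, w=200) cum 595
⇒ x* = 9
y-coordinate, sorted with cumulative weight:
  y=0 (N3, w=225) cum 225
  y=1 (N1, w=50) cum 275
  y=6 (N4, w=40) cum 315  ← median
  y=7 (N2, w=80) cum 395
  y=8 (N5, w=200) cum 595
⇒ y* = 6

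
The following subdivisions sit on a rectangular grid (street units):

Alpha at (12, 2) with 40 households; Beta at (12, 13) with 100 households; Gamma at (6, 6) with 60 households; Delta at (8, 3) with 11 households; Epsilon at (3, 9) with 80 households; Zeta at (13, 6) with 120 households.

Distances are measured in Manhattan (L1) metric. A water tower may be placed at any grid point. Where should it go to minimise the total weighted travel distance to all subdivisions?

Manhattan distance separates: Σwᵢ(|x−xᵢ|+|y−yᵢ|) = Σwᵢ|x−xᵢ| + Σwᵢ|y−yᵢ|, so x and y are optimised independently as 1-D weighted medians.
Total weight W = 411; half = 205.5.
x-coordinate, sorted with cumulative weight:
  x=3 (Epsilon, w=80) cum 80
  x=6 (Gamma, w=60) cum 140
  x=8 (Delta, w=11) cum 151
  x=12 (Alpha, w=40) cum 191
  x=12 (Beta, w=100) cum 291  ← median
  x=13 (Zeta, w=120) cum 411
⇒ x* = 12
y-coordinate, sorted with cumulative weight:
  y=2 (Alpha, w=40) cum 40
  y=3 (Delta, w=11) cum 51
  y=6 (Gamma, w=60) cum 111
  y=6 (Zeta, w=120) cum 231  ← median
  y=9 (Epsilon, w=80) cum 311
  y=13 (Beta, w=100) cum 411
⇒ y* = 6

(12, 6)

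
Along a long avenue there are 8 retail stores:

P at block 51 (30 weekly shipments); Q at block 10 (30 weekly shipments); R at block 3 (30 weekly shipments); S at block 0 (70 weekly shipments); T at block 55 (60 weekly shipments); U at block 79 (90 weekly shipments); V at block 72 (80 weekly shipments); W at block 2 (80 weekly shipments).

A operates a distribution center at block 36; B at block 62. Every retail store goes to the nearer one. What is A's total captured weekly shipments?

The indifferent point is the midpoint (36+62)/2 = 49; retail stores left of it (closer to A at 36) go to A, those right go to B.
  S at 0 (w=70) → A
  W at 2 (w=80) → A
  R at 3 (w=30) → A
  Q at 10 (w=30) → A
  P at 51 (w=30) → B
  T at 55 (w=60) → B
  V at 72 (w=80) → B
  U at 79 (w=90) → B
A captures 210; B captures 260.

210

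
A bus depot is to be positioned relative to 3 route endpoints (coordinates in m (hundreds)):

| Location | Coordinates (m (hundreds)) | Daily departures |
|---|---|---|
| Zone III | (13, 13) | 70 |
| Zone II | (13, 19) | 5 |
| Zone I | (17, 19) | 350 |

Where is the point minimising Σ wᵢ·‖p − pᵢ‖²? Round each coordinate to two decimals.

(16.29, 18.01)

The minimiser of Σwᵢ‖p−pᵢ‖² is the weighted centroid p* = (Σwᵢpᵢ)/(Σwᵢ).
Σwᵢ = 425.
Σwᵢxᵢ = 70·13 + 5·13 + 350·17 = 6925.
Σwᵢyᵢ = 70·13 + 5·19 + 350·19 = 7655.
x* = 6925/425 = 16.29, y* = 7655/425 = 18.01.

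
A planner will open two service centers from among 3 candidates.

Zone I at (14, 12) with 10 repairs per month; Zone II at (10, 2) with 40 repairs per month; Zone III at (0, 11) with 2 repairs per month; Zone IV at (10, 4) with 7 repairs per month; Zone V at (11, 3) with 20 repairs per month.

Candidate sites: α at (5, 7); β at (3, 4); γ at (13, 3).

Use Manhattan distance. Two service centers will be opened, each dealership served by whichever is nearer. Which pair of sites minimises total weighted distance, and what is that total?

Evaluate every pair (each demand assigned to the nearer of the two):
  {α, γ}: total = 346
  {β, γ}: total = 348
  {α, β}: total = 747
Best pair: {α, γ} with total 346.

{α, γ}, total 346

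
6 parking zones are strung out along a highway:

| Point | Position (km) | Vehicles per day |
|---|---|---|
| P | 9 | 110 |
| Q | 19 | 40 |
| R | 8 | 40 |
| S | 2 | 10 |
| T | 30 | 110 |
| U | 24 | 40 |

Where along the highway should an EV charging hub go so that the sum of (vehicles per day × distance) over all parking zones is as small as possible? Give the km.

For a sum of weighted absolute distances on a line, the optimum is the weighted median (not the mean). Total weight W = 350; half-weight = 175.
Sort by position and accumulate weight:
  km 2 (S, w=10) → cum 10
  km 8 (R, w=40) → cum 50
  km 9 (P, w=110) → cum 160
  km 19 (Q, w=40) → cum 200  ≥ 175 → median here
  km 24 (U, w=40) → cum 240
  km 30 (T, w=110) → cum 350
Optimal location: km 19.

x = 19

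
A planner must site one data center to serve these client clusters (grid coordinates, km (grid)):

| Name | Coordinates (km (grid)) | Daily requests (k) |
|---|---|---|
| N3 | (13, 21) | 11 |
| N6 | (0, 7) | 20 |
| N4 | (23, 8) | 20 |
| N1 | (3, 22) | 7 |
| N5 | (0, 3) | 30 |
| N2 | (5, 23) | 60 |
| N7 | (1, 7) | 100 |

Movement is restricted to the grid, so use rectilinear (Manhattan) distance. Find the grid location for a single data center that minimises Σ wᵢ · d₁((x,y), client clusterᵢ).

(1, 7)

Manhattan distance separates: Σwᵢ(|x−xᵢ|+|y−yᵢ|) = Σwᵢ|x−xᵢ| + Σwᵢ|y−yᵢ|, so x and y are optimised independently as 1-D weighted medians.
Total weight W = 248; half = 124.
x-coordinate, sorted with cumulative weight:
  x=0 (N6, w=20) cum 20
  x=0 (N5, w=30) cum 50
  x=1 (N7, w=100) cum 150  ← median
  x=3 (N1, w=7) cum 157
  x=5 (N2, w=60) cum 217
  x=13 (N3, w=11) cum 228
  x=23 (N4, w=20) cum 248
⇒ x* = 1
y-coordinate, sorted with cumulative weight:
  y=3 (N5, w=30) cum 30
  y=7 (N6, w=20) cum 50
  y=7 (N7, w=100) cum 150  ← median
  y=8 (N4, w=20) cum 170
  y=21 (N3, w=11) cum 181
  y=22 (N1, w=7) cum 188
  y=23 (N2, w=60) cum 248
⇒ y* = 7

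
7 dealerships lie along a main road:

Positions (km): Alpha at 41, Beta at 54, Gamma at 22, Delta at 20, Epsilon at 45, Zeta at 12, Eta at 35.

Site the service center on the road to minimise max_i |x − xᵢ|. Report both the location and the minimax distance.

location 33, max distance 21

The 1-center on a line is the midpoint of the two extreme points: leftmost at 12, rightmost at 54.
Optimal location = (12 + 54)/2 = 33; maximum distance = (54 − 12)/2 = 21.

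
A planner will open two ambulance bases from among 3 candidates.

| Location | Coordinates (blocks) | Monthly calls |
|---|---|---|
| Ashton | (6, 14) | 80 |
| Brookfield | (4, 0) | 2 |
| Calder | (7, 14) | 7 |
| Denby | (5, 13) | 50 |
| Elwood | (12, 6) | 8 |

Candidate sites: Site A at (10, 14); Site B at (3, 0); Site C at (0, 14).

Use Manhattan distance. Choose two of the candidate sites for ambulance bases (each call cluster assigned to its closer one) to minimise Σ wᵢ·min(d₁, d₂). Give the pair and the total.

{Site A, Site B}, total 723

Evaluate every pair (each demand assigned to the nearer of the two):
  {Site A, Site B}: total = 723
  {Site A, Site C}: total = 757
  {Site B, Site C}: total = 951
Best pair: {Site A, Site B} with total 723.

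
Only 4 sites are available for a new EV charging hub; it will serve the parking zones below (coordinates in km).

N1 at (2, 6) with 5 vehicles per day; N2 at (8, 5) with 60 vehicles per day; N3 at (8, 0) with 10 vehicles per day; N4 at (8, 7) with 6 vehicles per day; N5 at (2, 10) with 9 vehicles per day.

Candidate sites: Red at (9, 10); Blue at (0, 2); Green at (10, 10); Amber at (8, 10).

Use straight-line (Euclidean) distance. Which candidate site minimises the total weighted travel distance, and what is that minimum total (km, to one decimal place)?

Amber, total 508.1 km

Total weighted distance at each candidate:
  Red (9, 10): total = 528.7
  Blue (0, 2): total = 748.3
  Green (10, 10): total = 563.4
  Amber (8, 10): total = 508.1
Minimum is at Amber with total 508.1 km.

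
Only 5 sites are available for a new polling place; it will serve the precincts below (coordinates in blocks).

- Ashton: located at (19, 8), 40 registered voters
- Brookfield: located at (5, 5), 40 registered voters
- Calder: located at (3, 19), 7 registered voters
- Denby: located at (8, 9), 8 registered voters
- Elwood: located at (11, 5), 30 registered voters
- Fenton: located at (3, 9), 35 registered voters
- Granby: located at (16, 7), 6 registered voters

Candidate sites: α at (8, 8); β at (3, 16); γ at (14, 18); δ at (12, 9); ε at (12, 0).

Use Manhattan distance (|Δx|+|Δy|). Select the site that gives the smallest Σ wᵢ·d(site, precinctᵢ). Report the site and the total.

Total weighted distance at each candidate:
  α (8, 8): total = 1244
  β (3, 16): total = 2544
  γ (14, 18): total = 2942
  δ (12, 9): total = 1426
  ε (12, 0): total = 2256
Minimum is at α with total 1244 blocks.

α, total 1244 blocks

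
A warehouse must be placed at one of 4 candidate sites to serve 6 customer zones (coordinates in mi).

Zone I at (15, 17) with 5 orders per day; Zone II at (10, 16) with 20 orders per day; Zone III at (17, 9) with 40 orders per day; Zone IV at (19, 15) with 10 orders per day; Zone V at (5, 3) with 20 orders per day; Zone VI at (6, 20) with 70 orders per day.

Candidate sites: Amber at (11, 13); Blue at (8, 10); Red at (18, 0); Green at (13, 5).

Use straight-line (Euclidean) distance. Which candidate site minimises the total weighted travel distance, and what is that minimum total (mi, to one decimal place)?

Amber, total 1297.8 mi

Total weighted distance at each candidate:
  Amber (11, 13): total = 1297.8
  Blue (8, 10): total = 1525.2
  Red (18, 0): total = 2856.1
  Green (13, 5): total = 1955.4
Minimum is at Amber with total 1297.8 mi.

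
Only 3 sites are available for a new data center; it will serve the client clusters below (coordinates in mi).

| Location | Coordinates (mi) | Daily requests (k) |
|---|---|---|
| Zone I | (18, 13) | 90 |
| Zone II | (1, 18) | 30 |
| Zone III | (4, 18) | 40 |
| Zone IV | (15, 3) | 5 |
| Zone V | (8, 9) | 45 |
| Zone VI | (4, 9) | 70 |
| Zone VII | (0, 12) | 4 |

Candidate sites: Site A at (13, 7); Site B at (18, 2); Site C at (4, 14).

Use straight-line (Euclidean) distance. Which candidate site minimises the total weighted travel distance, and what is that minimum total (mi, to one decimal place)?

Site C, total 2307.0 mi

Total weighted distance at each candidate:
  Site A (13, 7): total = 2725.6
  Site B (18, 2): total = 4283.9
  Site C (4, 14): total = 2307.0
Minimum is at Site C with total 2307.0 mi.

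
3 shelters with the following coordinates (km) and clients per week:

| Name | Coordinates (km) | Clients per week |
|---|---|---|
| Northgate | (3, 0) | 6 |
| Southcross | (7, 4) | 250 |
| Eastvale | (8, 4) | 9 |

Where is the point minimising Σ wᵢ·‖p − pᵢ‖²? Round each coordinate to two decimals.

The minimiser of Σwᵢ‖p−pᵢ‖² is the weighted centroid p* = (Σwᵢpᵢ)/(Σwᵢ).
Σwᵢ = 265.
Σwᵢxᵢ = 6·3 + 250·7 + 9·8 = 1840.
Σwᵢyᵢ = 6·0 + 250·4 + 9·4 = 1036.
x* = 1840/265 = 6.94, y* = 1036/265 = 3.91.

(6.94, 3.91)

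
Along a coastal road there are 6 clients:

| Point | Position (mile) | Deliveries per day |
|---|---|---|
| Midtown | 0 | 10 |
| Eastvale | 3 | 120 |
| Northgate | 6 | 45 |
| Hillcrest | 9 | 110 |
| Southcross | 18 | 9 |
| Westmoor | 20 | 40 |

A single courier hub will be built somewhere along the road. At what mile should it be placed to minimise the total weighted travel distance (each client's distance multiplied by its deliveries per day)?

For a sum of weighted absolute distances on a line, the optimum is the weighted median (not the mean). Total weight W = 334; half-weight = 167.
Sort by position and accumulate weight:
  mile 0 (Midtown, w=10) → cum 10
  mile 3 (Eastvale, w=120) → cum 130
  mile 6 (Northgate, w=45) → cum 175  ≥ 167 → median here
  mile 9 (Hillcrest, w=110) → cum 285
  mile 18 (Southcross, w=9) → cum 294
  mile 20 (Westmoor, w=40) → cum 334
Optimal location: mile 6.

x = 6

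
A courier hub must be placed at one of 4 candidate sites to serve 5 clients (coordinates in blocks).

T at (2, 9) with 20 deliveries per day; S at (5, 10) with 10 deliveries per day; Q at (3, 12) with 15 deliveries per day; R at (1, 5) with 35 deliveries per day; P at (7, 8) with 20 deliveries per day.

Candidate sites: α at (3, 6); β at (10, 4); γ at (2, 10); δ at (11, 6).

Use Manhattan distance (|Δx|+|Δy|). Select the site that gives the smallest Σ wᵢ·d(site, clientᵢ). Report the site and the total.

Total weighted distance at each candidate:
  α (3, 6): total = 455
  β (10, 4): total = 1085
  γ (2, 10): total = 445
  δ (11, 6): total = 1055
Minimum is at γ with total 445 blocks.

γ, total 445 blocks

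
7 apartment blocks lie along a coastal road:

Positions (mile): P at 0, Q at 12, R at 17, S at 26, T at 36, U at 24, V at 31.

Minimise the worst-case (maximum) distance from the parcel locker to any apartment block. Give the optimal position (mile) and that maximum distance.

location 18, max distance 18

The 1-center on a line is the midpoint of the two extreme points: leftmost at 0, rightmost at 36.
Optimal location = (0 + 36)/2 = 18; maximum distance = (36 − 0)/2 = 18.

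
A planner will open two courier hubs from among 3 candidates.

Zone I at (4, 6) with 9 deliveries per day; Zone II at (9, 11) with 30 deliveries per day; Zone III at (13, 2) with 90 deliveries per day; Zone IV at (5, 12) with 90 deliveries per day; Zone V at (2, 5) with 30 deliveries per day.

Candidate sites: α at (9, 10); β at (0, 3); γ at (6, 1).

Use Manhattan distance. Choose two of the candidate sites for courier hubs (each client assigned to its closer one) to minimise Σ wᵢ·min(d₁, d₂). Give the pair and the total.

Evaluate every pair (each demand assigned to the nearer of the two):
  {α, γ}: total = 1593
  {α, β}: total = 1833
  {β, γ}: total = 2373
Best pair: {α, γ} with total 1593.

{α, γ}, total 1593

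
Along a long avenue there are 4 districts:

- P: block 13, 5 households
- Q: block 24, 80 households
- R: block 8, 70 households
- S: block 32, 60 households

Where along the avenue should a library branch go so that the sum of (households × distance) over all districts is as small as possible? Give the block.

For a sum of weighted absolute distances on a line, the optimum is the weighted median (not the mean). Total weight W = 215; half-weight = 107.5.
Sort by position and accumulate weight:
  block 8 (R, w=70) → cum 70
  block 13 (P, w=5) → cum 75
  block 24 (Q, w=80) → cum 155  ≥ 107.5 → median here
  block 32 (S, w=60) → cum 215
Optimal location: block 24.

x = 24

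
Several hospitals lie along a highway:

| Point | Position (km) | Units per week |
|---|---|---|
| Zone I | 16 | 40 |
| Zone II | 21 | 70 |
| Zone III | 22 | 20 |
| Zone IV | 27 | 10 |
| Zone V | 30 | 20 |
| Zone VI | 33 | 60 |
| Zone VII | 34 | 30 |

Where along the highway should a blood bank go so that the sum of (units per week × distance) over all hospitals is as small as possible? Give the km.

x = 22

For a sum of weighted absolute distances on a line, the optimum is the weighted median (not the mean). Total weight W = 250; half-weight = 125.
Sort by position and accumulate weight:
  km 16 (Zone I, w=40) → cum 40
  km 21 (Zone II, w=70) → cum 110
  km 22 (Zone III, w=20) → cum 130  ≥ 125 → median here
  km 27 (Zone IV, w=10) → cum 140
  km 30 (Zone V, w=20) → cum 160
  km 33 (Zone VI, w=60) → cum 220
  km 34 (Zone VII, w=30) → cum 250
Optimal location: km 22.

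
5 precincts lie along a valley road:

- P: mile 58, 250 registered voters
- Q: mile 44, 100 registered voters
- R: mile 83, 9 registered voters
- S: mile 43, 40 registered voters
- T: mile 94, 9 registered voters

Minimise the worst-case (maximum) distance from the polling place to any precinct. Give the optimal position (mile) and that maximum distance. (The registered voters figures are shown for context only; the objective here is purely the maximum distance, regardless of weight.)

The 1-center on a line is the midpoint of the two extreme points: leftmost at 43, rightmost at 94.
Optimal location = (43 + 94)/2 = 68.5; maximum distance = (94 − 43)/2 = 25.5.

location 68.5, max distance 25.5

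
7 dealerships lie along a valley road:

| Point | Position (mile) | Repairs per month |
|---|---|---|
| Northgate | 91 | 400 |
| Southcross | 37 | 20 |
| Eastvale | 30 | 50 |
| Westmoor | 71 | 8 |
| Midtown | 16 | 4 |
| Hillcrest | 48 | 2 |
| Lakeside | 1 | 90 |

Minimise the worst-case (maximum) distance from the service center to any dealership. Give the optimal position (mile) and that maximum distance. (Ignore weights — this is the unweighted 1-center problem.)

The 1-center on a line is the midpoint of the two extreme points: leftmost at 1, rightmost at 91.
Optimal location = (1 + 91)/2 = 46; maximum distance = (91 − 1)/2 = 45.

location 46, max distance 45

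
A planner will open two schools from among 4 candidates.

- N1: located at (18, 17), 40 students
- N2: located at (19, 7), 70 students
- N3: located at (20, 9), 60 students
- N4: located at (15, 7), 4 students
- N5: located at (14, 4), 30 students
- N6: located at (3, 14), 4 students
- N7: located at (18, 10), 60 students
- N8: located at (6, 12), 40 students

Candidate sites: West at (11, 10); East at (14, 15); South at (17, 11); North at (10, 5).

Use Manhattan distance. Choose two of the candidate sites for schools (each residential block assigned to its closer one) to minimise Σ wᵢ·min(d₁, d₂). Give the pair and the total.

Evaluate every pair (each demand assigned to the nearer of the two):
  {West, South}: total = 1742
  {South, North}: total = 1798
  {East, South}: total = 1892
  {West, East}: total = 2656
  {West, North}: total = 2856
  {East, North}: total = 2936
Best pair: {West, South} with total 1742.

{West, South}, total 1742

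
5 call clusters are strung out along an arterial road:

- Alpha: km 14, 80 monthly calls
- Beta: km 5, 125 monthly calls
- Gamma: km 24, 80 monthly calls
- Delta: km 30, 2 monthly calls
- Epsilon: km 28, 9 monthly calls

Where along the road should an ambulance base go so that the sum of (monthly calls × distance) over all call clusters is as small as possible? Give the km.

For a sum of weighted absolute distances on a line, the optimum is the weighted median (not the mean). Total weight W = 296; half-weight = 148.
Sort by position and accumulate weight:
  km 5 (Beta, w=125) → cum 125
  km 14 (Alpha, w=80) → cum 205  ≥ 148 → median here
  km 24 (Gamma, w=80) → cum 285
  km 28 (Epsilon, w=9) → cum 294
  km 30 (Delta, w=2) → cum 296
Optimal location: km 14.

x = 14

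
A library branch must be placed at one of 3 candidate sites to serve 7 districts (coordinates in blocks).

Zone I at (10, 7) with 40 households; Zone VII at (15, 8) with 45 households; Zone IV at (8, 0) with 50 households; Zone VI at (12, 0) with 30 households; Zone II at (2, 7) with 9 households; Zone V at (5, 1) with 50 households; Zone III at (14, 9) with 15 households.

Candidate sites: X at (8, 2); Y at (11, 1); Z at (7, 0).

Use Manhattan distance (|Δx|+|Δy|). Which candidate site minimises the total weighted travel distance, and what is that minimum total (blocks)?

Y, total 1635 blocks

Total weighted distance at each candidate:
  X (8, 2): total = 1639
  Y (11, 1): total = 1635
  Z (7, 0): total = 1818
Minimum is at Y with total 1635 blocks.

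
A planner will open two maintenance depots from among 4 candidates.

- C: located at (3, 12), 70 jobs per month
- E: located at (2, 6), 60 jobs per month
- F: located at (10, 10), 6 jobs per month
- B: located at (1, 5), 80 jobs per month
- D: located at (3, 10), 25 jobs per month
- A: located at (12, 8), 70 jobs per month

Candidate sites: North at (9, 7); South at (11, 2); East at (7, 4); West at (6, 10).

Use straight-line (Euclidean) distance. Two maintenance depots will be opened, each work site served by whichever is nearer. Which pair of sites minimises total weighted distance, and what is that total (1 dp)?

Evaluate every pair (each demand assigned to the nearer of the two):
  {North, West}: total = 1472.8
  {East, West}: total = 1603.8
  {South, West}: total = 1682.3
  {North, East}: total = 1764.5
  {North, South}: total = 2038.7
  {South, East}: total = 2082.2
Best pair: {North, West} with total 1472.8.

{North, West}, total 1472.8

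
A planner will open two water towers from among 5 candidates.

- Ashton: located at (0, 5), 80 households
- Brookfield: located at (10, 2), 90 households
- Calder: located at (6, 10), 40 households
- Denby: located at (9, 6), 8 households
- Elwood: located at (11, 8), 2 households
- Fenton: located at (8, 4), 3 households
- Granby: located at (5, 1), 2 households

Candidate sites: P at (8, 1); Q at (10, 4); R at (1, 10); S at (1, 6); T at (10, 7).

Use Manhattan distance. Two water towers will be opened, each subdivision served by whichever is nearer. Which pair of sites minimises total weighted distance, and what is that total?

{Q, S}, total 756

Evaluate every pair (each demand assigned to the nearer of the two):
  {Q, S}: total = 756
  {P, S}: total = 873
  {Q, R}: total = 916
  {S, T}: total = 943
  {P, R}: total = 1033
  {R, T}: total = 1187
  {Q, T}: total = 1382
  {P, Q}: total = 1506
  {P, T}: total = 1545
  {R, S}: total = 1663
Best pair: {Q, S} with total 756.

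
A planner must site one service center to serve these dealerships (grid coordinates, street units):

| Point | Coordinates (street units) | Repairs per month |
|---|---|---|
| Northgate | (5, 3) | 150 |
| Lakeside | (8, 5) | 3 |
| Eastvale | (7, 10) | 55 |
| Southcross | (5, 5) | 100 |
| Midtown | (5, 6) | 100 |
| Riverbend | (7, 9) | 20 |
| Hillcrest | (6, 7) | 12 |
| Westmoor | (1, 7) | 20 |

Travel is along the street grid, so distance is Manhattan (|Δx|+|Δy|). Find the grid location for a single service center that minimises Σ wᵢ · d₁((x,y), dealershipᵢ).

(5, 5)

Manhattan distance separates: Σwᵢ(|x−xᵢ|+|y−yᵢ|) = Σwᵢ|x−xᵢ| + Σwᵢ|y−yᵢ|, so x and y are optimised independently as 1-D weighted medians.
Total weight W = 460; half = 230.
x-coordinate, sorted with cumulative weight:
  x=1 (Westmoor, w=20) cum 20
  x=5 (Northgate, w=150) cum 170
  x=5 (Southcross, w=100) cum 270  ← median
  x=5 (Midtown, w=100) cum 370
  x=6 (Hillcrest, w=12) cum 382
  x=7 (Eastvale, w=55) cum 437
  x=7 (Riverbend, w=20) cum 457
  x=8 (Lakeside, w=3) cum 460
⇒ x* = 5
y-coordinate, sorted with cumulative weight:
  y=3 (Northgate, w=150) cum 150
  y=5 (Lakeside, w=3) cum 153
  y=5 (Southcross, w=100) cum 253  ← median
  y=6 (Midtown, w=100) cum 353
  y=7 (Hillcrest, w=12) cum 365
  y=7 (Westmoor, w=20) cum 385
  y=9 (Riverbend, w=20) cum 405
  y=10 (Eastvale, w=55) cum 460
⇒ y* = 5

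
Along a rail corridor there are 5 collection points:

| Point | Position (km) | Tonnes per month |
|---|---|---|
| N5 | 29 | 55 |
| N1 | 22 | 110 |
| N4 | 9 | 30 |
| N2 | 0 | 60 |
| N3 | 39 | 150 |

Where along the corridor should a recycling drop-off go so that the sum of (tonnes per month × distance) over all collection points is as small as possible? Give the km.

For a sum of weighted absolute distances on a line, the optimum is the weighted median (not the mean). Total weight W = 405; half-weight = 202.5.
Sort by position and accumulate weight:
  km 0 (N2, w=60) → cum 60
  km 9 (N4, w=30) → cum 90
  km 22 (N1, w=110) → cum 200
  km 29 (N5, w=55) → cum 255  ≥ 202.5 → median here
  km 39 (N3, w=150) → cum 405
Optimal location: km 29.

x = 29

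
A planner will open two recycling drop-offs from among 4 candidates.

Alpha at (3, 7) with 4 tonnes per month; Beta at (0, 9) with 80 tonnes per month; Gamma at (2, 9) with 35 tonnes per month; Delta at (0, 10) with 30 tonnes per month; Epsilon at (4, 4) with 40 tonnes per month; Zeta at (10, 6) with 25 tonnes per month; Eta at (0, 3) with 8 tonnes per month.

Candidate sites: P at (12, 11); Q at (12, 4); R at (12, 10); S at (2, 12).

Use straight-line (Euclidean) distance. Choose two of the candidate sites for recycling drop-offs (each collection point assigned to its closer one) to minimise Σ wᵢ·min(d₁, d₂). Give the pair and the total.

Evaluate every pair (each demand assigned to the nearer of the two):
  {Q, S}: total = 963.2
  {R, S}: total = 1014.1
  {P, S}: total = 1036.9
  {Q, R}: total = 2200.1
  {P, Q}: total = 2216.4
  {P, R}: total = 2336.0
Best pair: {Q, S} with total 963.2.

{Q, S}, total 963.2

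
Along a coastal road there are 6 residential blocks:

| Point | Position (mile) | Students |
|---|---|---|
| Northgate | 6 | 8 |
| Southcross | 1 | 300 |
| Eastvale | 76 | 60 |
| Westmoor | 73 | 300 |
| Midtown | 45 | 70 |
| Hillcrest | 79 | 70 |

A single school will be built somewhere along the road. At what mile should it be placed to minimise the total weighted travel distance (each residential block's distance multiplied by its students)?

For a sum of weighted absolute distances on a line, the optimum is the weighted median (not the mean). Total weight W = 808; half-weight = 404.
Sort by position and accumulate weight:
  mile 1 (Southcross, w=300) → cum 300
  mile 6 (Northgate, w=8) → cum 308
  mile 45 (Midtown, w=70) → cum 378
  mile 73 (Westmoor, w=300) → cum 678  ≥ 404 → median here
  mile 76 (Eastvale, w=60) → cum 738
  mile 79 (Hillcrest, w=70) → cum 808
Optimal location: mile 73.

x = 73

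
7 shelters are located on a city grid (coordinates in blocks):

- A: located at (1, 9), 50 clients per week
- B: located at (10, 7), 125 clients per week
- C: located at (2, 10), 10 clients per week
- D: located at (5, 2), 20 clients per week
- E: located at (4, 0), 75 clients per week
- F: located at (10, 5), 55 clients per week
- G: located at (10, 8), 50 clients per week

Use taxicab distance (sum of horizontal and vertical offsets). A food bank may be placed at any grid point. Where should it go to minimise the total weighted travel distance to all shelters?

Manhattan distance separates: Σwᵢ(|x−xᵢ|+|y−yᵢ|) = Σwᵢ|x−xᵢ| + Σwᵢ|y−yᵢ|, so x and y are optimised independently as 1-D weighted medians.
Total weight W = 385; half = 192.5.
x-coordinate, sorted with cumulative weight:
  x=1 (A, w=50) cum 50
  x=2 (C, w=10) cum 60
  x=4 (E, w=75) cum 135
  x=5 (D, w=20) cum 155
  x=10 (B, w=125) cum 280  ← median
  x=10 (F, w=55) cum 335
  x=10 (G, w=50) cum 385
⇒ x* = 10
y-coordinate, sorted with cumulative weight:
  y=0 (E, w=75) cum 75
  y=2 (D, w=20) cum 95
  y=5 (F, w=55) cum 150
  y=7 (B, w=125) cum 275  ← median
  y=8 (G, w=50) cum 325
  y=9 (A, w=50) cum 375
  y=10 (C, w=10) cum 385
⇒ y* = 7

(10, 7)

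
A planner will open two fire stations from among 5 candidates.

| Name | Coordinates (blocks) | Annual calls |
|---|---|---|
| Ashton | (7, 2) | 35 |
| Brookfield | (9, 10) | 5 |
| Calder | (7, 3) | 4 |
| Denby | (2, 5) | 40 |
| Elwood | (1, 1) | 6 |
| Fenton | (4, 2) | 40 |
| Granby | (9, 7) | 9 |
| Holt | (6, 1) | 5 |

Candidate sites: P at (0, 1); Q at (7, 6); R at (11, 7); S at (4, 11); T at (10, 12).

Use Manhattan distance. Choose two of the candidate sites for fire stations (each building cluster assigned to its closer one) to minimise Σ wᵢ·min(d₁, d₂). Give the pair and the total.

Evaluate every pair (each demand assigned to the nearer of the two):
  {P, Q}: total = 685
  {Q, T}: total = 810
  {Q, R}: total = 811
  {Q, S}: total = 825
  {P, R}: total = 831
  {P, T}: total = 861
  {P, S}: total = 903
  {R, S}: total = 1203
  {S, T}: total = 1351
  {R, T}: total = 1451
Best pair: {P, Q} with total 685.

{P, Q}, total 685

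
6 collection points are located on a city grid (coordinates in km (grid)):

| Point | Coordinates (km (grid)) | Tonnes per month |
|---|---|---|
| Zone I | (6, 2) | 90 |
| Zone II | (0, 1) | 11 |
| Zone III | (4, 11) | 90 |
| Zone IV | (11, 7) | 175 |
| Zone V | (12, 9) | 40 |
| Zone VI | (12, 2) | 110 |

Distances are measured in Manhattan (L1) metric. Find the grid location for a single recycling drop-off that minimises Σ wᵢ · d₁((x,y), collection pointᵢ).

Manhattan distance separates: Σwᵢ(|x−xᵢ|+|y−yᵢ|) = Σwᵢ|x−xᵢ| + Σwᵢ|y−yᵢ|, so x and y are optimised independently as 1-D weighted medians.
Total weight W = 516; half = 258.
x-coordinate, sorted with cumulative weight:
  x=0 (Zone II, w=11) cum 11
  x=4 (Zone III, w=90) cum 101
  x=6 (Zone I, w=90) cum 191
  x=11 (Zone IV, w=175) cum 366  ← median
  x=12 (Zone V, w=40) cum 406
  x=12 (Zone VI, w=110) cum 516
⇒ x* = 11
y-coordinate, sorted with cumulative weight:
  y=1 (Zone II, w=11) cum 11
  y=2 (Zone I, w=90) cum 101
  y=2 (Zone VI, w=110) cum 211
  y=7 (Zone IV, w=175) cum 386  ← median
  y=9 (Zone V, w=40) cum 426
  y=11 (Zone III, w=90) cum 516
⇒ y* = 7

(11, 7)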